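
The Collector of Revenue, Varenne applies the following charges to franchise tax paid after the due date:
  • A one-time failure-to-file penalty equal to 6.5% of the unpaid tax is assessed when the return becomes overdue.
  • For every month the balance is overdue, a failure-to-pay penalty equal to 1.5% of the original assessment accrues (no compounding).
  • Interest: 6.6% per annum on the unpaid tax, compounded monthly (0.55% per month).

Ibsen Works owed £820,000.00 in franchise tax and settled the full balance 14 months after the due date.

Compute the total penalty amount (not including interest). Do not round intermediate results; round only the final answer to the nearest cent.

£225,500.00

Failure-to-file penalty: 6.5% × £820,000.00 = £53,300.00
Failure-to-pay penalty = 1.5% × £820,000.00 × 14 mo = £172,200.00
Total penalty = £53,300.00 + £172,200.00 = £225,500.00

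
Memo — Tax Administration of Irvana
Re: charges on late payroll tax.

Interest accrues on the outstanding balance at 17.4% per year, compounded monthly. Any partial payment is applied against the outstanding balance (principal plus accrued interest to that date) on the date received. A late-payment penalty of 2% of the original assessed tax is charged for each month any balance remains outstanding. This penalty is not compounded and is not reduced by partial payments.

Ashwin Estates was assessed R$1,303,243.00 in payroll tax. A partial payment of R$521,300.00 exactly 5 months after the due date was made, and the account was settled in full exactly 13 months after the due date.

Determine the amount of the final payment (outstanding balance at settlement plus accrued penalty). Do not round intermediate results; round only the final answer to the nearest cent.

Monthly rate = 17.4% ÷ 12 = 1.45%
Balance at month 5: R$1,303,243.0000 × (1 + 0.0145)^5 = R$1,400,508.2058…
After R$521,300.00 payment: R$1,400,508.2058… − R$521,300.00 = R$879,208.2058…
Balance at month 13: R$879,208.2058… × (1 + 0.0145)^8 = R$986,525.1098…
Penalty: 13 × 2% × R$1,303,243.00 = R$338,843.18
Final settlement = outstanding balance + penalty = R$986,525.1098… + R$338,843.18 = R$1,325,368.29

R$1,325,368.29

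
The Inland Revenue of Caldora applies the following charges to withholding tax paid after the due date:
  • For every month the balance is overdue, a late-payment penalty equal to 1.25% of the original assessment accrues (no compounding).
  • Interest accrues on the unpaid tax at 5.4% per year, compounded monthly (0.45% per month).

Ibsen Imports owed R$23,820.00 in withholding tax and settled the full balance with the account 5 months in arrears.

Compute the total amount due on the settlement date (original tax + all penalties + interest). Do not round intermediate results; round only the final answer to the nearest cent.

R$25,849.55

Late-payment penalty = 1.25% × R$23,820.00 × 5 mo = R$1,488.75
Interest: R$23,820.00 × ((1 + 0.0045)^5 − 1) = R$23,820.00 × 0.0227034… = R$540.7953…
Total = R$23,820.00 + R$1,488.7500 + R$540.7953… = R$25,849.55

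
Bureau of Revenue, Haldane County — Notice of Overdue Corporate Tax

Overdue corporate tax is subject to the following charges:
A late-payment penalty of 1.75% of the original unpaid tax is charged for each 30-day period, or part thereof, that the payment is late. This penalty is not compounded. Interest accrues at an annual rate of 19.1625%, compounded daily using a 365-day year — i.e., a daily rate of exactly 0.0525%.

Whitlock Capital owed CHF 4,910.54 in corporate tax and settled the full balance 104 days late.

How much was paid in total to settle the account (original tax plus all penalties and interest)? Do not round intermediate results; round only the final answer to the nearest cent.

Penalty periods: ⌈104/30⌉ = 4; penalty = 4 × 1.75% × CHF 4,910.54 = CHF 343.74…
Interest: CHF 4,910.54 × ((1 + 0.000525)^104 − 1) = CHF 4,910.54 × 0.05610295… = CHF 275.4958…
Total = CHF 4,910.54 + CHF 343.7378 + CHF 275.4958… = CHF 5,529.77

CHF 5,529.77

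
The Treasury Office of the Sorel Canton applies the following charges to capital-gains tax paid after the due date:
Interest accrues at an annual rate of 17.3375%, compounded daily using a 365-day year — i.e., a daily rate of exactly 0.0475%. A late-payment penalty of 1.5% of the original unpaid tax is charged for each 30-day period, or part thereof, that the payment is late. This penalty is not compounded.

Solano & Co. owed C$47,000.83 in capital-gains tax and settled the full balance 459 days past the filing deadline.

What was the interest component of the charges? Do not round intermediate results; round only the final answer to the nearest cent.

Interest: C$47,000.83 × ((1 + 0.000475)^459 − 1) = C$47,000.83 × 0.24355378… = C$11,447.2300…

C$11,447.23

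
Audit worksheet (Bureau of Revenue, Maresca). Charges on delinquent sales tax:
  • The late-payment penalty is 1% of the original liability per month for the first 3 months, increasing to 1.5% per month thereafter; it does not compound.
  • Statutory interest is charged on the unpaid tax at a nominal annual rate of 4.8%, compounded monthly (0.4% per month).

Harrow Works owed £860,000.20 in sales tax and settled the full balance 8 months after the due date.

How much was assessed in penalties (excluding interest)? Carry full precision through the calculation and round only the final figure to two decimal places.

£90,300.02

Penalty, months 1–3: 3 × 1% × £860,000.20 = £25,800.01…
Penalty, months 4–8: 5 × 1.5% × £860,000.20 = £64,500.02…
Total penalty = £25,800.01… + £64,500.02… = £90,300.02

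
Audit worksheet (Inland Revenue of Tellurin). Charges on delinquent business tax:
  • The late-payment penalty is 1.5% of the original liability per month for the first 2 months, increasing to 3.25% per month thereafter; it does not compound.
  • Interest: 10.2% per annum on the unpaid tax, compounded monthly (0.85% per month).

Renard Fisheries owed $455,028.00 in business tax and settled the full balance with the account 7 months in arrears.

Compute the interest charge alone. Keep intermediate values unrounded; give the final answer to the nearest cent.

$27,774.42

Interest: $455,028.00 × ((1 + 0.0085)^7 − 1) = $455,028.00 × 0.0610389… = $27,774.4213…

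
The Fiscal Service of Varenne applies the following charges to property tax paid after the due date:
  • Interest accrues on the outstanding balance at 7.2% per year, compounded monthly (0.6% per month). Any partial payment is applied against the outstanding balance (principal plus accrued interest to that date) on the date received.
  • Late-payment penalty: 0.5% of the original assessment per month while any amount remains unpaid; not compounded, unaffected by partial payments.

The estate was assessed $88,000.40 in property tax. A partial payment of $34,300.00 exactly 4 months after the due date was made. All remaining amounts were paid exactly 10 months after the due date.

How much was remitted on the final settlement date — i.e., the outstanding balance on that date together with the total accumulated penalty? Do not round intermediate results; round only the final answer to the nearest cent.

Balance at month 4: $88,000.4000 × (1 + 0.006)^4 = $90,131.4938…
After $34,300.00 payment: $90,131.4938… − $34,300.00 = $55,831.4938…
Balance at month 10: $55,831.4938… × (1 + 0.006)^6 = $57,871.8189…
Penalty: 10 × 0.5% × $88,000.40 = $4,400.02
Final settlement = outstanding balance + penalty = $57,871.8189… + $4,400.02 = $62,271.84

$62,271.84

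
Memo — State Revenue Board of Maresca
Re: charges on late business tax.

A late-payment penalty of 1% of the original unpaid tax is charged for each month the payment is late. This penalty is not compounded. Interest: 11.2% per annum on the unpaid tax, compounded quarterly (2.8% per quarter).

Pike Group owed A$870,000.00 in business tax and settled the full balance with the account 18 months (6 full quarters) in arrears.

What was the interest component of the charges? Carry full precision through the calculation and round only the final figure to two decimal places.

Interest: A$870,000.00 × ((1 + 0.028)^6 − 1) = A$870,000.00 × 0.1802084… = A$156,781.2763…

A$156,781.28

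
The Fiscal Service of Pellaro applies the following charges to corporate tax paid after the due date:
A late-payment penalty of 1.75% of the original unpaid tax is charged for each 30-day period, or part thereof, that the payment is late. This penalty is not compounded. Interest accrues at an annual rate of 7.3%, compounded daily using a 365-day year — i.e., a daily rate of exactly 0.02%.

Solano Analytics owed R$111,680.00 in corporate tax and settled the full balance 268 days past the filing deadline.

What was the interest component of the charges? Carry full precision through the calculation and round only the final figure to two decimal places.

R$6,148.75

Interest: R$111,680.00 × ((1 + 0.0002)^268 − 1) = R$111,680.00 × 0.05505684… = R$6,148.7477…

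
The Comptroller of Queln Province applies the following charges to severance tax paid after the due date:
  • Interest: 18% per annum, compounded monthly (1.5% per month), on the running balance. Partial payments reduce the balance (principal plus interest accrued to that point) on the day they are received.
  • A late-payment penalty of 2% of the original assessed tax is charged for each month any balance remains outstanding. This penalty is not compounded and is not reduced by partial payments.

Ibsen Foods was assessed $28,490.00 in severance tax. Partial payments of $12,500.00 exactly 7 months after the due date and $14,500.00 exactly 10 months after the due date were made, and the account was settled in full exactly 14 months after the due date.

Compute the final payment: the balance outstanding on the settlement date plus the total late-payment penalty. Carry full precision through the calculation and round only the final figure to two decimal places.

$13,807.09

Balance at month 7: $28,490.0000 × (1 + 0.015)^7 = $31,619.4816…
After $12,500.00 payment: $31,619.4816… − $12,500.00 = $19,119.4816…
Balance at month 10: $19,119.4816… × (1 + 0.015)^3 = $19,992.8284…
After $14,500.00 payment: $19,992.8284… − $14,500.00 = $5,492.8284…
Balance at month 14: $5,492.8284… × (1 + 0.015)^4 = $5,829.8879…
Penalty: 14 × 2% × $28,490.00 = $7,977.20
Final settlement = outstanding balance + penalty = $5,829.8879… + $7,977.20 = $13,807.09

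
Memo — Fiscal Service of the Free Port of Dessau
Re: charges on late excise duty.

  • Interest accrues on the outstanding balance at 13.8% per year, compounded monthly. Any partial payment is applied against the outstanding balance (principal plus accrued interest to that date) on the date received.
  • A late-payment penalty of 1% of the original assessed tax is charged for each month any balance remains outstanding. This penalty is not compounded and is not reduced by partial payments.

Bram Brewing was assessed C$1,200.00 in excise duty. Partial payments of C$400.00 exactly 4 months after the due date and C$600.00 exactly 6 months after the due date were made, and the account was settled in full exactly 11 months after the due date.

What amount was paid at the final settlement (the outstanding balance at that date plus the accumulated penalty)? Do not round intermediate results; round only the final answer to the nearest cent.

C$424.20

Monthly rate = 13.8% ÷ 12 = 1.15%
Balance at month 4: C$1,200.0000 × (1 + 0.0115)^4 = C$1,256.1595…
After C$400.00 payment: C$1,256.1595… − C$400.00 = C$856.1595…
Balance at month 6: C$856.1595… × (1 + 0.0115)^2 = C$875.9644…
After C$600.00 payment: C$875.9644… − C$600.00 = C$275.9644…
Balance at month 11: C$275.9644… × (1 + 0.0115)^5 = C$292.2016…
Penalty: 11 × 1% × C$1,200.00 = C$132.00
Final settlement = outstanding balance + penalty = C$292.2016… + C$132.00 = C$424.20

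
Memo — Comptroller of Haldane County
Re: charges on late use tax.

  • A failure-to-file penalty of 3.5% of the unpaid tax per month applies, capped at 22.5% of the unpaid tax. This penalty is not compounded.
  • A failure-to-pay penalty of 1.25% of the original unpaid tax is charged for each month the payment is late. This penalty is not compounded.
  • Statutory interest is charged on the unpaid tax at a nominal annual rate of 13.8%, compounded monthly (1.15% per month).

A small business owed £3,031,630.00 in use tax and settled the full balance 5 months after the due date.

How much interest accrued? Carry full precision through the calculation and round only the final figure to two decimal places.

Interest: £3,031,630.00 × ((1 + 0.0115)^5 − 1) = £3,031,630.00 × 0.0588378… = £178,374.4287…

£178,374.43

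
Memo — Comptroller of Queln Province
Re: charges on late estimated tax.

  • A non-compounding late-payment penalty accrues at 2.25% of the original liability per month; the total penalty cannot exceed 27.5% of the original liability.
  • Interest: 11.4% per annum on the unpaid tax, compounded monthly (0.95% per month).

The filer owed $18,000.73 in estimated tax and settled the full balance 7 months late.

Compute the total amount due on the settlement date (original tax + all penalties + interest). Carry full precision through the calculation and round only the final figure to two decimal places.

$22,067.55

Penalty: 7 × 2.25% × $18,000.73 = $2,835.11… (below the 27.5% cap of $4,950.20…)
Interest: $18,000.73 × ((1 + 0.0095)^7 − 1) = $18,000.73 × 0.0684255… = $1,231.7098…
Total = $18,000.73 + $2,835.1150… + $1,231.7098… = $22,067.55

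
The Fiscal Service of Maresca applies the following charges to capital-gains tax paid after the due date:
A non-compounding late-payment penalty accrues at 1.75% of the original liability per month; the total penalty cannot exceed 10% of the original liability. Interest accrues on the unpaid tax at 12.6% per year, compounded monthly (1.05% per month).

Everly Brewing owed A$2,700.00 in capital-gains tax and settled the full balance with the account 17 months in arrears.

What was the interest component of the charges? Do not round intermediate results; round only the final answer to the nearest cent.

Interest: A$2,700.00 × ((1 + 0.0105)^17 − 1) = A$2,700.00 × 0.1943109… = A$524.6395…

A$524.64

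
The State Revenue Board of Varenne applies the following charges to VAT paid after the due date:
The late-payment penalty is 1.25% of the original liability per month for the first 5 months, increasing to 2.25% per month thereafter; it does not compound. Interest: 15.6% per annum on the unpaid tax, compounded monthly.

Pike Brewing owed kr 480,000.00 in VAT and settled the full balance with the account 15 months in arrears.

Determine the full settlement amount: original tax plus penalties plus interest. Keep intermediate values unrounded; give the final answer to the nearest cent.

kr 720,616.68

Penalty, months 1–5: 5 × 1.25% × kr 480,000.00 = kr 30,000.00
Penalty, months 6–15: 10 × 2.25% × kr 480,000.00 = kr 108,000.00
Interest (15.6%/yr ÷ 12 = 1.3%/month): kr 480,000.00 × ((1 + 0.013)^15 − 1) = kr 102,616.6850…
Total = kr 480,000.00 + kr 138,000.0000 + kr 102,616.6850… = kr 720,616.68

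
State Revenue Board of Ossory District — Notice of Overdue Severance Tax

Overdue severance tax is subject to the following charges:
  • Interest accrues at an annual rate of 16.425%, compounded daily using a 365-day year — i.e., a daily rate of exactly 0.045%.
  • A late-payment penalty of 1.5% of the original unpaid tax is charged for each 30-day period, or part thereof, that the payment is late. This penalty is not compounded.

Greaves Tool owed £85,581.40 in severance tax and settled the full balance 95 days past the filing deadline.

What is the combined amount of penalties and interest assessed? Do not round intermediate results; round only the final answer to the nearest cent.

Penalty periods: ⌈95/30⌉ = 4; penalty = 4 × 1.5% × £85,581.40 = £5,134.88…
Interest: £85,581.40 × ((1 + 0.00045)^95 − 1) = £85,581.40 × 0.04366691… = £3,737.0751…
Penalties + interest = £5,134.8840 + £3,737.0751… = £8,871.96

£8,871.96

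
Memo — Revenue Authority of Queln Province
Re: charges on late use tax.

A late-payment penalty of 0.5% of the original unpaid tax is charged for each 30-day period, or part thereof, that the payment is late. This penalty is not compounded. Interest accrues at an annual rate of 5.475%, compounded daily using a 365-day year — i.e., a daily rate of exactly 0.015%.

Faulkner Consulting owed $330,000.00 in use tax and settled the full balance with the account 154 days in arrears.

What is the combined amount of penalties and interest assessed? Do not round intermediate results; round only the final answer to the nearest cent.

$17,611.14

Penalty periods: ⌈154/30⌉ = 6; penalty = 6 × 0.5% × $330,000.00 = $9,900.00
Interest: $330,000.00 × ((1 + 0.00015)^154 − 1) = $330,000.00 × 0.02336710… = $7,711.1425…
Penalties + interest = $9,900.0000 + $7,711.1425… = $17,611.14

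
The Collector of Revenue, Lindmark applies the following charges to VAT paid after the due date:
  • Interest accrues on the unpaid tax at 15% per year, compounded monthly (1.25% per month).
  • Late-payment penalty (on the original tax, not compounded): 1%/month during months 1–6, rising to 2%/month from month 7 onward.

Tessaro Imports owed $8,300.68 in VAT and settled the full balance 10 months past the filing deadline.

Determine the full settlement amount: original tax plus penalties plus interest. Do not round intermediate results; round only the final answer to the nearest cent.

Penalty, months 1–6: 6 × 1% × $8,300.68 = $498.04…
Penalty, months 7–10: 4 × 2% × $8,300.68 = $664.05…
Interest: $8,300.68 × ((1 + 0.0125)^10 − 1) = $8,300.68 × 0.1322708… = $1,097.9378…
Total = $8,300.68 + $1,162.0952 + $1,097.9378… = $10,560.71

$10,560.71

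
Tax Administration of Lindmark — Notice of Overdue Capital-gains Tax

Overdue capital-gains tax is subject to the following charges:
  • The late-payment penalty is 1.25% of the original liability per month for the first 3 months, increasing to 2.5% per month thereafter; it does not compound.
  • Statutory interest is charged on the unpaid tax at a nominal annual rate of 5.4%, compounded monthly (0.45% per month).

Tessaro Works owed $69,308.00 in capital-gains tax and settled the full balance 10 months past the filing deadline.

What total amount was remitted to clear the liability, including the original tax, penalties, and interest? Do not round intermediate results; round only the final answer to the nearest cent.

Penalty, months 1–3: 3 × 1.25% × $69,308.00 = $2,599.05
Penalty, months 4–10: 7 × 2.5% × $69,308.00 = $12,128.90
Interest: $69,308.00 × ((1 + 0.0045)^10 − 1) = $69,308.00 × 0.0459223… = $3,182.7808…
Total = $69,308.00 + $14,727.9500 + $3,182.7808… = $87,218.73

$87,218.73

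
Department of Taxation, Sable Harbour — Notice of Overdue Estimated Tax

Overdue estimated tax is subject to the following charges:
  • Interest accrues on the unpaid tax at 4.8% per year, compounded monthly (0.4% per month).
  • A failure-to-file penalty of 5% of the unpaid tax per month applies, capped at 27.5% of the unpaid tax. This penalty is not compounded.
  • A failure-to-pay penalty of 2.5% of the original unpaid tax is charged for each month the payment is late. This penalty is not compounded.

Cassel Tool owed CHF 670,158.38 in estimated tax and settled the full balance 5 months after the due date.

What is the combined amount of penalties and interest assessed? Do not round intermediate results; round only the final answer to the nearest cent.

CHF 264,820.22

Failure-to-file: 5 × 5% × CHF 670,158.38 = CHF 167,539.60… (under the 27.5% cap)
Failure-to-pay penalty = 2.5% × CHF 670,158.38 × 5 mo = CHF 83,769.80…
Interest: CHF 670,158.38 × ((1 + 0.004)^5 − 1) = CHF 670,158.38 × 0.0201606… = CHF 13,510.8227…
Penalties + interest = CHF 251,309.3925 + CHF 13,510.8227… = CHF 264,820.22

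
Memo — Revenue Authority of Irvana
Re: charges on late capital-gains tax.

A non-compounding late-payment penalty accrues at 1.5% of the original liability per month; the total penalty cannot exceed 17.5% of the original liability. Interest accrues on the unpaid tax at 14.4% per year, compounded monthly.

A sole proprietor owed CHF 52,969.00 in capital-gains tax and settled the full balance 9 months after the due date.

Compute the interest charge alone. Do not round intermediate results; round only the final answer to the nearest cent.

Interest (14.4%/yr ÷ 12 = 1.2%/month): CHF 52,969.00 × ((1 + 0.012)^9 − 1) = CHF 6,003.0719…

CHF 6,003.07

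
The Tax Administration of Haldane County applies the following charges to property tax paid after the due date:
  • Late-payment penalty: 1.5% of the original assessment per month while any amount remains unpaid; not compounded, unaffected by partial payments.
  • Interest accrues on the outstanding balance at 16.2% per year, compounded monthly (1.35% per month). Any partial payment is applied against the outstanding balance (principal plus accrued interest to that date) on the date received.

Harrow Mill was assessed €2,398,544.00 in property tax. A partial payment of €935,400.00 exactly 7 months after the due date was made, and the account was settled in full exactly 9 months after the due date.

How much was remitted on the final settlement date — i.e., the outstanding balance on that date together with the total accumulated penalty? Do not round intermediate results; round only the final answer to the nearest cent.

€2,069,186.99

Balance at month 7: €2,398,544.0000 × (1 + 0.0135)^7 = €2,634,595.5927…
After €935,400.00 payment: €2,634,595.5927… − €935,400.00 = €1,699,195.5927…
Balance at month 9: €1,699,195.5927… × (1 + 0.0135)^2 = €1,745,383.5521…
Penalty: 9 × 1.5% × €2,398,544.00 = €323,803.44
Final settlement = outstanding balance + penalty = €1,745,383.5521… + €323,803.44 = €2,069,186.99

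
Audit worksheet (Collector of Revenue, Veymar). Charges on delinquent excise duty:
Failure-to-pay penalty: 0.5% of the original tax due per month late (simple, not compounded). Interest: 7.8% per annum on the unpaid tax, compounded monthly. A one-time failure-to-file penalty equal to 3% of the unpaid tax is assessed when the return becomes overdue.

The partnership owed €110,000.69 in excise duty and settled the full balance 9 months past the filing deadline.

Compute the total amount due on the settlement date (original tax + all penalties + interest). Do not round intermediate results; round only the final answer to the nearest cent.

€124,855.66

Failure-to-file penalty: 3% × €110,000.69 = €3,300.02…
Failure-to-pay penalty: 9 × 0.5% × €110,000.69 = €4,950.03…
Interest (7.8%/yr ÷ 12 = 0.65%/month): €110,000.69 × ((1 + 0.0065)^9 − 1) = €6,604.9139…
Total = €110,000.69 + €8,250.0518… + €6,604.9139… = €124,855.66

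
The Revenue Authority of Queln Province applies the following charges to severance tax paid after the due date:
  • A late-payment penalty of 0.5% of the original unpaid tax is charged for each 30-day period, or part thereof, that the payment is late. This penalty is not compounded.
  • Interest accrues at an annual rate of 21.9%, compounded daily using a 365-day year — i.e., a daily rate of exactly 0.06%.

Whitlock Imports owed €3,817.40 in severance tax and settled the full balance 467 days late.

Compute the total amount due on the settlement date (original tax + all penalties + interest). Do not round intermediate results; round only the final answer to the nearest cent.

Penalty periods: ⌈467/30⌉ = 16; penalty = 16 × 0.5% × €3,817.40 = €305.39…
Interest: €3,817.40 × ((1 + 0.0006)^467 − 1) = €3,817.40 × 0.32328327… = €1,234.1016…
Total = €3,817.40 + €305.3920 + €1,234.1016… = €5,356.89

€5,356.89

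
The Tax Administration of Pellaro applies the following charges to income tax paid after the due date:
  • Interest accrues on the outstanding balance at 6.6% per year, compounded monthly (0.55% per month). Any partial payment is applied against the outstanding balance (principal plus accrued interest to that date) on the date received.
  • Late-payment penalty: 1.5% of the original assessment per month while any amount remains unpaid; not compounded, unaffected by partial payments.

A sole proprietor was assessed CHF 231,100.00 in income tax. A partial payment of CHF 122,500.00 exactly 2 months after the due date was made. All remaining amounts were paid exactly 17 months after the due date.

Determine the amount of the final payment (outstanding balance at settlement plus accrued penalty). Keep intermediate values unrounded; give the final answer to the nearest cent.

Balance at month 2: CHF 231,100.0000 × (1 + 0.0055)^2 = CHF 233,649.0908…
After CHF 122,500.00 payment: CHF 233,649.0908… − CHF 122,500.00 = CHF 111,149.0908…
Balance at month 17: CHF 111,149.0908… × (1 + 0.0055)^15 = CHF 120,680.4826…
Penalty: 17 × 1.5% × CHF 231,100.00 = CHF 58,930.50
Final settlement = outstanding balance + penalty = CHF 120,680.4826… + CHF 58,930.50 = CHF 179,610.98

CHF 179,610.98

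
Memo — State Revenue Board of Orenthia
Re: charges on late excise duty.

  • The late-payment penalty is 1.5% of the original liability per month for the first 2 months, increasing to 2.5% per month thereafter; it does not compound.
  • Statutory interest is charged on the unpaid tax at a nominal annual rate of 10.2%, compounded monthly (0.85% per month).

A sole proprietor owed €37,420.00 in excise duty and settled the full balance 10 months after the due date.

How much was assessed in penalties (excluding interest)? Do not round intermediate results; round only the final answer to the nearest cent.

€8,606.60

Penalty, months 1–2: 2 × 1.5% × €37,420.00 = €1,122.60
Penalty, months 3–10: 8 × 2.5% × €37,420.00 = €7,484.00
Total penalty = €1,122.60 + €7,484.00 = €8,606.60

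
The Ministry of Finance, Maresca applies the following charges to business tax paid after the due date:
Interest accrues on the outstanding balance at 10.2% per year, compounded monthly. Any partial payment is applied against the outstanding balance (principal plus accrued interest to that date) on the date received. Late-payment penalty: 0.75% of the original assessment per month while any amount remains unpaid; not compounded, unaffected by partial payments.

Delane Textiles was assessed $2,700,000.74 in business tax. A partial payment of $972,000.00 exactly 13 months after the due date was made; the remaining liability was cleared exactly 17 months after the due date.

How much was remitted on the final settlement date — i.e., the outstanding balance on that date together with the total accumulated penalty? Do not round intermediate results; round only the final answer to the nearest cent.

Monthly rate = 10.2% ÷ 12 = 0.85%
Balance at month 13: $2,700,000.7400 × (1 + 0.0085)^13 = $3,014,051.1367…
After $972,000.00 payment: $3,014,051.1367… − $972,000.00 = $2,042,051.1367…
Balance at month 17: $2,042,051.1367… × (1 + 0.0085)^4 = $2,112,371.1314…
Penalty: 17 × 0.75% × $2,700,000.74 = $344,250.09…
Final settlement = outstanding balance + penalty = $2,112,371.1314… + $344,250.09… = $2,456,621.23

$2,456,621.23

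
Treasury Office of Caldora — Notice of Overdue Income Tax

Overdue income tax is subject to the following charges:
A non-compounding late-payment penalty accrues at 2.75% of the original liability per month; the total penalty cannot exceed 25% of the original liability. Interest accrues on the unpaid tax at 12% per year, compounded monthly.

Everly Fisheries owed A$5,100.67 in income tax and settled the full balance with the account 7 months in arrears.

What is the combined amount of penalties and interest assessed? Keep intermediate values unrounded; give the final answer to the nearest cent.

A$1,349.82

Penalty: 7 × 2.75% × A$5,100.67 = A$981.88… (below the 25% cap of A$1,275.17…)
Interest (12%/yr ÷ 12 = 1%/month): A$5,100.67 × ((1 + 0.01)^7 − 1) = A$367.9386…
Penalties + interest = A$981.8790… + A$367.9386… = A$1,349.82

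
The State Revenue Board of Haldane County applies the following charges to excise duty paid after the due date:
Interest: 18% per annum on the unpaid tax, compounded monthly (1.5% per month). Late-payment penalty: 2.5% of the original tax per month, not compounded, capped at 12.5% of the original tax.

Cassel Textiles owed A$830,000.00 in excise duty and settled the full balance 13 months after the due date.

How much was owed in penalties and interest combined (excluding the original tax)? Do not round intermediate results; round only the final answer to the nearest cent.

Penalty (uncapped): 13 × 2.5% × A$830,000.00 = A$269,750.00; cap = 12.5% × A$830,000.00 = A$103,750.00 → penalty = A$103,750.00
Interest: A$830,000.00 × ((1 + 0.015)^13 − 1) = A$830,000.00 × 0.2135524… = A$177,248.5285…
Penalties + interest = A$103,750.0000 + A$177,248.5285… = A$280,998.53

A$280,998.53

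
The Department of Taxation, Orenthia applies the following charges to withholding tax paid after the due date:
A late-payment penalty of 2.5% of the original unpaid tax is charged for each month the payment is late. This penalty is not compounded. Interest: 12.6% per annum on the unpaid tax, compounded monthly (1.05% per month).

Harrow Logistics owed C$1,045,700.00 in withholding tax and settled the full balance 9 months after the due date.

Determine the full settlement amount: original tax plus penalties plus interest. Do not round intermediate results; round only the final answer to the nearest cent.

Late-payment penalty = 2.5% × C$1,045,700.00 × 9 mo = C$235,282.50
Interest: C$1,045,700.00 × ((1 + 0.0105)^9 − 1) = C$1,045,700.00 × 0.0985678… = C$103,072.3362…
Total = C$1,045,700.00 + C$235,282.5000 + C$103,072.3362… = C$1,384,054.84

C$1,384,054.84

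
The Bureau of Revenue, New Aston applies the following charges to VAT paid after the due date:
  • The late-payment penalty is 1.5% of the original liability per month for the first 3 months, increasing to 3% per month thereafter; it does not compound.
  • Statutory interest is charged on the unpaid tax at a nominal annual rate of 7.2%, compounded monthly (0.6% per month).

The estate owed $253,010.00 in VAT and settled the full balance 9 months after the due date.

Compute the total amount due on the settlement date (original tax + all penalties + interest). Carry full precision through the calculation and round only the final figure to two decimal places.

$323,932.32

Penalty, months 1–3: 3 × 1.5% × $253,010.00 = $11,385.45
Penalty, months 4–9: 6 × 3% × $253,010.00 = $45,541.80
Interest: $253,010.00 × ((1 + 0.006)^9 − 1) = $253,010.00 × 0.0553143… = $13,995.0731…
Total = $253,010.00 + $56,927.2500 + $13,995.0731… = $323,932.32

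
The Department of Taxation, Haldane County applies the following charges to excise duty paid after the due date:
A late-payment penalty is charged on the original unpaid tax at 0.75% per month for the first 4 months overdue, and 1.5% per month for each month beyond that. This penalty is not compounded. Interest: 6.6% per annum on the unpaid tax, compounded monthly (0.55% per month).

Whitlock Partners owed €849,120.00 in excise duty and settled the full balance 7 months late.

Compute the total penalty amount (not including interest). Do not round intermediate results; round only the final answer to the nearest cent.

€63,684.00

Penalty, months 1–4: 4 × 0.75% × €849,120.00 = €25,473.60
Penalty, months 5–7: 3 × 1.5% × €849,120.00 = €38,210.40
Total penalty = €25,473.60 + €38,210.40 = €63,684.00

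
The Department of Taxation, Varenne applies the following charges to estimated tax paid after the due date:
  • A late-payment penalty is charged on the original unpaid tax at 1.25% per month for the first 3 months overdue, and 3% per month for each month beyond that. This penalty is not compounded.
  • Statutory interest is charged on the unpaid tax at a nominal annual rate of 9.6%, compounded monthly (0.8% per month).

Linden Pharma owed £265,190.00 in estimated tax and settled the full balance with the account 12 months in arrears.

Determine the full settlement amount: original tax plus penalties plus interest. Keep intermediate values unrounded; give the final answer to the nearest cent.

£373,344.74

Penalty, months 1–3: 3 × 1.25% × £265,190.00 = £9,944.63…
Penalty, months 4–12: 9 × 3% × £265,190.00 = £71,601.30
Interest: £265,190.00 × ((1 + 0.008)^12 − 1) = £265,190.00 × 0.1003387… = £26,608.8182…
Total = £265,190.00 + £81,545.9250 + £26,608.8182… = £373,344.74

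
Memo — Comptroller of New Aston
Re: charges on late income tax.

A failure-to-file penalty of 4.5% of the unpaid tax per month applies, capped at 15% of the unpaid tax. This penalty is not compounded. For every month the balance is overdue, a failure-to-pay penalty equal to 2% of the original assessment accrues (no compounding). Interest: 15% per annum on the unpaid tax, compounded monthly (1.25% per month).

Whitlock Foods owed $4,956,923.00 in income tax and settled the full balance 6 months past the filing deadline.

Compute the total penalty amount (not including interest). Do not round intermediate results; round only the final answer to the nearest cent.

$1,338,369.21

Failure-to-file: 6 × 4.5% × $4,956,923.00 = $1,338,369.21, capped at 15% × $4,956,923.00 = $743,538.45
Failure-to-pay penalty: 6 × 2% × $4,956,923.00 = $594,830.76
Total penalty = $743,538.45 + $594,830.76 = $1,338,369.21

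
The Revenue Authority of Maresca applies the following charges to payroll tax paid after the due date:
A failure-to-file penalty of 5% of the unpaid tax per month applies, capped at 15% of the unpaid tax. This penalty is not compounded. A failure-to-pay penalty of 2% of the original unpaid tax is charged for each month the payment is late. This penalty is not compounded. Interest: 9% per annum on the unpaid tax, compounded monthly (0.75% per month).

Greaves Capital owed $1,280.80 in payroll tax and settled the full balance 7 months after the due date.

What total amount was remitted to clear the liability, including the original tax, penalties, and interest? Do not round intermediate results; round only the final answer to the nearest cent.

Failure-to-file: 7 × 5% × $1,280.80 = $448.28, capped at 15% × $1,280.80 = $192.12
Failure-to-pay penalty = 2% × $1,280.80 × 7 mo = $179.31…
Interest: $1,280.80 × ((1 + 0.0075)^7 − 1) = $1,280.80 × 0.0536961… = $68.7740…
Total = $1,280.80 + $371.4320 + $68.7740… = $1,721.01

$1,721.01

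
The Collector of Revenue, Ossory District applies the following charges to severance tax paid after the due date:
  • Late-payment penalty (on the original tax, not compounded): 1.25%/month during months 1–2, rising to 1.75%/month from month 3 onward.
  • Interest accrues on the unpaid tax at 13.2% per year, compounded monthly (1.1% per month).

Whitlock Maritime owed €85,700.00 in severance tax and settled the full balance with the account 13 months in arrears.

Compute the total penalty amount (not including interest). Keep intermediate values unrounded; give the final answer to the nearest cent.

€18,639.75

Penalty, months 1–2: 2 × 1.25% × €85,700.00 = €2,142.50
Penalty, months 3–13: 11 × 1.75% × €85,700.00 = €16,497.25
Total penalty = €2,142.50 + €16,497.25 = €18,639.75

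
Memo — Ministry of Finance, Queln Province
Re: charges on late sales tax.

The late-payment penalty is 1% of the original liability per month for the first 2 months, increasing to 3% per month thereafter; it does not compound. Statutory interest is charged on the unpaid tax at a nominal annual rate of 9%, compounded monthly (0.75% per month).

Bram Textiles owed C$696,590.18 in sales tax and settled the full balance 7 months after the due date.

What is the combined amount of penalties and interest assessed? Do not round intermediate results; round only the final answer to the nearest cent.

C$155,824.53

Penalty, months 1–2: 2 × 1% × C$696,590.18 = C$13,931.80…
Penalty, months 3–7: 5 × 3% × C$696,590.18 = C$104,488.53…
Interest: C$696,590.18 × ((1 + 0.0075)^7 − 1) = C$696,590.18 × 0.0536961… = C$37,404.1947…
Penalties + interest = C$118,420.3306 + C$37,404.1947… = C$155,824.53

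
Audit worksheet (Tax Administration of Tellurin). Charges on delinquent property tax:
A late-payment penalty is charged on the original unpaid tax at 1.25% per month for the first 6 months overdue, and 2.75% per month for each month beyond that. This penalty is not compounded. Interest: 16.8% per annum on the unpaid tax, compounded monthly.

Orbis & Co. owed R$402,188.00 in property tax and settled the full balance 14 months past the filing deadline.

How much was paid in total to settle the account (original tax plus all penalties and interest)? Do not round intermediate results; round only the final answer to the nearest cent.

Penalty, months 1–6: 6 × 1.25% × R$402,188.00 = R$30,164.10
Penalty, months 7–14: 8 × 2.75% × R$402,188.00 = R$88,481.36
Interest (16.8%/yr ÷ 12 = 1.4%/month): R$402,188.00 × ((1 + 0.014)^14 − 1) = R$86,419.8932…
Total = R$402,188.00 + R$118,645.4600 + R$86,419.8932… = R$607,253.35

R$607,253.35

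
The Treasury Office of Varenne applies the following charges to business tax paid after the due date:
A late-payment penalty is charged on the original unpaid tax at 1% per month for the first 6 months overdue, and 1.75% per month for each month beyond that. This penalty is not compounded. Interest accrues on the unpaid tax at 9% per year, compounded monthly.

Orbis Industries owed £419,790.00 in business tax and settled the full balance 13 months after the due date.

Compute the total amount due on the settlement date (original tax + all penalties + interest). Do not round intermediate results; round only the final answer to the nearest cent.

£539,224.64

Penalty, months 1–6: 6 × 1% × £419,790.00 = £25,187.40
Penalty, months 7–13: 7 × 1.75% × £419,790.00 = £51,424.28…
Interest (9%/yr ÷ 12 = 0.75%/month): £419,790.00 × ((1 + 0.0075)^13 − 1) = £42,822.9666…
Total = £419,790.00 + £76,611.6750 + £42,822.9666… = £539,224.64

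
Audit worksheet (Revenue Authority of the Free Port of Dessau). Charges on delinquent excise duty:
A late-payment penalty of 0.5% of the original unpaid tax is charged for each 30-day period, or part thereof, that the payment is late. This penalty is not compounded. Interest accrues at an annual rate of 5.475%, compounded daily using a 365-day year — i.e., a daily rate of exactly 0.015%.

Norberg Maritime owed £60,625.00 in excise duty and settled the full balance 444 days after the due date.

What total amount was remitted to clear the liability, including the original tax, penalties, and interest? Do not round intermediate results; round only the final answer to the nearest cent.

Penalty periods: ⌈444/30⌉ = 15; penalty = 15 × 0.5% × £60,625.00 = £4,546.88…
Interest: £60,625.00 × ((1 + 0.00015)^444 − 1) = £60,625.00 × 0.06886251… = £4,174.7895…
Total = £60,625.00 + £4,546.8750 + £4,174.7895… = £69,346.66

£69,346.66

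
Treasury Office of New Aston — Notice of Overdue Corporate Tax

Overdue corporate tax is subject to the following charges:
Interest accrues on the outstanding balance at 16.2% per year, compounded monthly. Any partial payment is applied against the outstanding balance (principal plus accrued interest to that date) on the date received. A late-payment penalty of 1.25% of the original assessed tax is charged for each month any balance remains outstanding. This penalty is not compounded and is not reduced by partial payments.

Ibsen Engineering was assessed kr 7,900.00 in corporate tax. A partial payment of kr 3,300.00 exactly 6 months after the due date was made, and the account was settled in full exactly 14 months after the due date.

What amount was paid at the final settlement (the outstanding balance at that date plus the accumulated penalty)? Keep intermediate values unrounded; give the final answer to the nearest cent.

kr 7,240.26

Monthly rate = 16.2% ÷ 12 = 1.35%
Balance at month 6: kr 7,900.0000 × (1 + 0.0135)^6 = kr 8,561.8893…
After kr 3,300.00 payment: kr 8,561.8893… − kr 3,300.00 = kr 5,261.8893…
Balance at month 14: kr 5,261.8893… × (1 + 0.0135)^8 = kr 5,857.7621…
Penalty: 14 × 1.25% × kr 7,900.00 = kr 1,382.50
Final settlement = outstanding balance + penalty = kr 5,857.7621… + kr 1,382.50 = kr 7,240.26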